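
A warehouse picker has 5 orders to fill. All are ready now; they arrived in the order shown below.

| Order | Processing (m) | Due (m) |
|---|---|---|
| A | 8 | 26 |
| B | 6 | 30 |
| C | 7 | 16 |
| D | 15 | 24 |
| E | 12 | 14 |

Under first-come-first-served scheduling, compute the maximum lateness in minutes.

34

FIFO (arrival order): A B C D E.
A: 0→8, due 26, lateness -18
B: 8→14, due 30, lateness -16
C: 14→21, due 16, lateness 5
D: 21→36, due 24, lateness 12
E: 36→48, due 14, lateness 34
Maximum = 34.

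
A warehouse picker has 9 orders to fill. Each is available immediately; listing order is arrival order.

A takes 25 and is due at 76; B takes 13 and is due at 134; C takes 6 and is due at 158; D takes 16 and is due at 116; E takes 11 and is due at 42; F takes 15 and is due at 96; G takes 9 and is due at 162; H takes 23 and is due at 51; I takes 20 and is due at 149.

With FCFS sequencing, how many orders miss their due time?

FIFO (arrival order): A B C D E F G H I.
A: 0→25, due 76, tardiness 0
B: 25→38, due 134, tardiness 0
C: 38→44, due 158, tardiness 0
D: 44→60, due 116, tardiness 0
E: 60→71, due 42, tardiness 29
F: 71→86, due 96, tardiness 0
G: 86→95, due 162, tardiness 0
H: 95→118, due 51, tardiness 67
I: 118→138, due 149, tardiness 0
Late orders: 2.

2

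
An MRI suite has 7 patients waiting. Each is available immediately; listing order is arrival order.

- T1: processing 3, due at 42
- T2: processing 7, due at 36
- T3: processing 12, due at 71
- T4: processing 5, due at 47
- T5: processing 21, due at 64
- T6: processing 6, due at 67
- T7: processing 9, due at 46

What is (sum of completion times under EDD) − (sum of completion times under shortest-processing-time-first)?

EDD (increasing due date): T2 T1 T7 T4 T5 T6 T3.
T2: 0→7
T1: 7→10
T7: 10→19
T4: 19→24
T5: 24→45
T6: 45→51
T3: 51→63
Sum = 7+10+19+24+45+51+63 = 219.
SPT (increasing processing time): T1 T4 T6 T2 T7 T3 T5.
T1: 0→3
T4: 3→8
T6: 8→14
T2: 14→21
T7: 21→30
T3: 30→42
T5: 42→63
Sum = 3+8+14+21+30+42+63 = 181.
Difference = 219 − 181 = 38.

38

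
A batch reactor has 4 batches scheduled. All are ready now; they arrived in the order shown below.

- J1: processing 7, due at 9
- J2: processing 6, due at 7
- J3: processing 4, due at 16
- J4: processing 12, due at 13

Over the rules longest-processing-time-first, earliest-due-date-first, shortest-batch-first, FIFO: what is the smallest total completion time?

LPT (decreasing processing time): J4 J1 J2 J3.
J4: 0→12
J1: 12→19
J2: 19→25
J3: 25→29
Sum = 12+19+25+29 = 85.
EDD (increasing due date): J2 J1 J4 J3.
J2: 0→6
J1: 6→13
J4: 13→25
J3: 25→29
Sum = 6+13+25+29 = 73.
SPT (increasing processing time): J3 J2 J1 J4.
J3: 0→4
J2: 4→10
J1: 10→17
J4: 17→29
Sum = 4+10+17+29 = 60.
FIFO (arrival order): J1 J2 J3 J4.
J1: 0→7
J2: 7→13
J3: 13→17
J4: 17→29
Sum = 7+13+17+29 = 66.
LPT 85, EDD 73, SPT 60, FIFO 66 → minimum 60.

60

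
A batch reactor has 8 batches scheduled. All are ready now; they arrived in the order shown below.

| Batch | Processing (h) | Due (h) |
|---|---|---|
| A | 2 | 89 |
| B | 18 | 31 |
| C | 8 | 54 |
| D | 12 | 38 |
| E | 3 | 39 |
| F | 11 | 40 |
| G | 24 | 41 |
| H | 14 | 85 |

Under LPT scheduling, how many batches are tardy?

6

LPT (decreasing processing time): G B H D F C E A.
G: 0→24, due 41, tardiness 0
B: 24→42, due 31, tardiness 11
H: 42→56, due 85, tardiness 0
D: 56→68, due 38, tardiness 30
F: 68→79, due 40, tardiness 39
C: 79→87, due 54, tardiness 33
E: 87→90, due 39, tardiness 51
A: 90→92, due 89, tardiness 3
Late batches: 6.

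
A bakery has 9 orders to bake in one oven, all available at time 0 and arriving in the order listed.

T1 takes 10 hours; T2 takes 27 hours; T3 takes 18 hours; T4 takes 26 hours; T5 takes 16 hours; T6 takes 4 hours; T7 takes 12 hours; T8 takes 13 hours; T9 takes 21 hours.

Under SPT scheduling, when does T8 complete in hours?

39

SPT (increasing processing time): T6 T1 T7 T8 T5 T3 T9 T4 T2.
T6: 0→4
T1: 4→14
T7: 14→26
T8: 26→39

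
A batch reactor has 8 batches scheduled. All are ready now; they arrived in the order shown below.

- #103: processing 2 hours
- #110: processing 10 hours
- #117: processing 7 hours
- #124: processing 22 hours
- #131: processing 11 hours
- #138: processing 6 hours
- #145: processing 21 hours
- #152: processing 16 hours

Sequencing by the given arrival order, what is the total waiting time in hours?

263

FIFO (arrival order): #103 #110 #117 #124 #131 #138 #145 #152.
#103: waits 0, runs 0→2
#110: waits 2, runs 2→12
#117: waits 12, runs 12→19
#124: waits 19, runs 19→41
#131: waits 41, runs 41→52
#138: waits 52, runs 52→58
#145: waits 58, runs 58→79
#152: waits 79, runs 79→95
Sum = 0+2+12+19+41+52+58+79 = 263.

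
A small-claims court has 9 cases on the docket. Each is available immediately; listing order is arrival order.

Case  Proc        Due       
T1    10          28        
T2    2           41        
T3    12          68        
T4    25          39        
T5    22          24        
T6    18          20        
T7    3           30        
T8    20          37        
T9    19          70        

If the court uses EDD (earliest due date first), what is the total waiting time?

544

EDD (increasing due date): T6 T5 T1 T7 T8 T4 T2 T3 T9.
T6: waits 0, runs 0→18
T5: waits 18, runs 18→40
T1: waits 40, runs 40→50
T7: waits 50, runs 50→53
T8: waits 53, runs 53→73
T4: waits 73, runs 73→98
T2: waits 98, runs 98→100
T3: waits 100, runs 100→112
T9: waits 112, runs 112→131
Sum = 0+18+40+50+53+73+98+100+112 = 544.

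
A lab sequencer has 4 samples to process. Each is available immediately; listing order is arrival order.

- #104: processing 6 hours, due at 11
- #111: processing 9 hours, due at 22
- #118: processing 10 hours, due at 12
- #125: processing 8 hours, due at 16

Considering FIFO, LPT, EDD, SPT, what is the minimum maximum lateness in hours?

11

FIFO (arrival order): #104 #111 #118 #125.
#104: 0→6, due 11, lateness -5
#111: 6→15, due 22, lateness -7
#118: 15→25, due 12, lateness 13
#125: 25→33, due 16, lateness 17
Maximum = 17.
LPT (decreasing processing time): #118 #111 #125 #104.
#118: 0→10, due 12, lateness -2
#111: 10→19, due 22, lateness -3
#125: 19→27, due 16, lateness 11
#104: 27→33, due 11, lateness 22
Maximum = 22.
EDD (increasing due date): #104 #118 #125 #111.
#104: 0→6, due 11, lateness -5
#118: 6→16, due 12, lateness 4
#125: 16→24, due 16, lateness 8
#111: 24→33, due 22, lateness 11
Maximum = 11.
SPT (increasing processing time): #104 #125 #111 #118.
#104: 0→6, due 11, lateness -5
#125: 6→14, due 16, lateness -2
#111: 14→23, due 22, lateness 1
#118: 23→33, due 12, lateness 21
Maximum = 21.
FIFO 17, LPT 22, EDD 11, SPT 21 → minimum 11.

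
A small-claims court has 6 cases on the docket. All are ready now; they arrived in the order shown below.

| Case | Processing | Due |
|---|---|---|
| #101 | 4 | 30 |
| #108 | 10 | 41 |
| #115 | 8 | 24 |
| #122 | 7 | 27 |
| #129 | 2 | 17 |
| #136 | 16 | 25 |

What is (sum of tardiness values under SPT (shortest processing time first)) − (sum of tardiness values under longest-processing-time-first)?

-47

SPT (increasing processing time): #129 #101 #122 #115 #108 #136.
#129: 0→2, due 17, tardiness 0
#101: 2→6, due 30, tardiness 0
#122: 6→13, due 27, tardiness 0
#115: 13→21, due 24, tardiness 0
#108: 21→31, due 41, tardiness 0
#136: 31→47, due 25, tardiness 22
Sum = 0+0+0+0+0+22 = 22.
LPT (decreasing processing time): #136 #108 #115 #122 #101 #129.
#136: 0→16, due 25, tardiness 0
#108: 16→26, due 41, tardiness 0
#115: 26→34, due 24, tardiness 10
#122: 34→41, due 27, tardiness 14
#101: 41→45, due 30, tardiness 15
#129: 45→47, due 17, tardiness 30
Sum = 0+0+10+14+15+30 = 69.
Difference = 22 − 69 = -47.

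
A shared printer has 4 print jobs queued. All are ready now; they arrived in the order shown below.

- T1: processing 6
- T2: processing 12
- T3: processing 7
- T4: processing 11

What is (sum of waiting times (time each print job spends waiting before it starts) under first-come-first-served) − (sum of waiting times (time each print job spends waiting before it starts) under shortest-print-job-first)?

FIFO (arrival order): T1 T2 T3 T4.
T1: waits 0, runs 0→6
T2: waits 6, runs 6→18
T3: waits 18, runs 18→25
T4: waits 25, runs 25→36
Sum = 0+6+18+25 = 49.
SPT (increasing processing time): T1 T3 T4 T2.
T1: waits 0, runs 0→6
T3: waits 6, runs 6→13
T4: waits 13, runs 13→24
T2: waits 24, runs 24→36
Sum = 0+6+13+24 = 43.
Difference = 49 − 43 = 6.

6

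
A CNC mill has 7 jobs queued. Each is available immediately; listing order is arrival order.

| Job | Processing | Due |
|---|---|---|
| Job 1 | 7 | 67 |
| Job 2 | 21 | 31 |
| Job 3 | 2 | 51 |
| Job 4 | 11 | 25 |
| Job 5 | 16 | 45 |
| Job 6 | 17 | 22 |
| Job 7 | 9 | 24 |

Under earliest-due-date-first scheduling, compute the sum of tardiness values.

EDD (increasing due date): Job 6 Job 7 Job 4 Job 2 Job 5 Job 3 Job 1.
Job 6: 0→17, due 22, tardiness 0
Job 7: 17→26, due 24, tardiness 2
Job 4: 26→37, due 25, tardiness 12
Job 2: 37→58, due 31, tardiness 27
Job 5: 58→74, due 45, tardiness 29
Job 3: 74→76, due 51, tardiness 25
Job 1: 76→83, due 67, tardiness 16
Sum = 0+2+12+27+29+25+16 = 111.

111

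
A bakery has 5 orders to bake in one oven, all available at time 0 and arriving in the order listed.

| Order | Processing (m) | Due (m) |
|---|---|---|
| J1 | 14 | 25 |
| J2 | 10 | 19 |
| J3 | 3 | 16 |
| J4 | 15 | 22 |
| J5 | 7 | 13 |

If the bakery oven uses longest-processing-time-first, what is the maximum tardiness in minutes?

33

LPT (decreasing processing time): J4 J1 J2 J5 J3.
J4: 0→15, due 22, tardiness 0
J1: 15→29, due 25, tardiness 4
J2: 29→39, due 19, tardiness 20
J5: 39→46, due 13, tardiness 33
J3: 46→49, due 16, tardiness 33
Maximum = 33.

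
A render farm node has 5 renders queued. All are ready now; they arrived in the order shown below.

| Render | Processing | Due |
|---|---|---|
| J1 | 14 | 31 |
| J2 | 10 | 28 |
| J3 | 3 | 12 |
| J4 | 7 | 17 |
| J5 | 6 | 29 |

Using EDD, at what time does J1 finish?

EDD (increasing due date): J3 J4 J2 J5 J1.
J3: 0→3
J4: 3→10
J2: 10→20
J5: 20→26
J1: 26→40

40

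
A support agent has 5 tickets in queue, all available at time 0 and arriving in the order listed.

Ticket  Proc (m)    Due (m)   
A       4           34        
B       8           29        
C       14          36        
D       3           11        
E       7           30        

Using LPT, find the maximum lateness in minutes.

LPT (decreasing processing time): C B E A D.
C: 0→14, due 36, lateness -22
B: 14→22, due 29, lateness -7
E: 22→29, due 30, lateness -1
A: 29→33, due 34, lateness -1
D: 33→36, due 11, lateness 25
Maximum = 25.

25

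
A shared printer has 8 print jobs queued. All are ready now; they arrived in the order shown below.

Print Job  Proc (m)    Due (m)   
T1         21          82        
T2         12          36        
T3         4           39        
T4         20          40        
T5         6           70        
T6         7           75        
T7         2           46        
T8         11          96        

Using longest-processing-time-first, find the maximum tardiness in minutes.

42

LPT (decreasing processing time): T1 T4 T2 T8 T6 T5 T3 T7.
T1: 0→21, due 82, tardiness 0
T4: 21→41, due 40, tardiness 1
T2: 41→53, due 36, tardiness 17
T8: 53→64, due 96, tardiness 0
T6: 64→71, due 75, tardiness 0
T5: 71→77, due 70, tardiness 7
T3: 77→81, due 39, tardiness 42
T7: 81→83, due 46, tardiness 37
Maximum = 42.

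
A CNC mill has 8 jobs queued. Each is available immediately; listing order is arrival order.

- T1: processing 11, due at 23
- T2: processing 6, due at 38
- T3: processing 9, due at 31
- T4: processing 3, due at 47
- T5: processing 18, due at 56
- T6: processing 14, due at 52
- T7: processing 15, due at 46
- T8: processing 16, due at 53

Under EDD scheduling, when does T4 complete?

EDD (increasing due date): T1 T3 T2 T7 T4 T6 T8 T5.
T1: 0→11
T3: 11→20
T2: 20→26
T7: 26→41
T4: 41→44

44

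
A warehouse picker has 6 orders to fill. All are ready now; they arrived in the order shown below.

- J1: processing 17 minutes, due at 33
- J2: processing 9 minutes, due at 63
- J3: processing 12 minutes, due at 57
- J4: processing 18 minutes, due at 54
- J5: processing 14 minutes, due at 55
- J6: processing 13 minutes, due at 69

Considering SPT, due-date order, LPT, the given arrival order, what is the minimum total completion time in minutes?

SPT (increasing processing time): J2 J3 J6 J5 J1 J4.
J2: 0→9
J3: 9→21
J6: 21→34
J5: 34→48
J1: 48→65
J4: 65→83
Sum = 9+21+34+48+65+83 = 260.
EDD (increasing due date): J1 J4 J5 J3 J2 J6.
J1: 0→17
J4: 17→35
J5: 35→49
J3: 49→61
J2: 61→70
J6: 70→83
Sum = 17+35+49+61+70+83 = 315.
LPT (decreasing processing time): J4 J1 J5 J6 J3 J2.
J4: 0→18
J1: 18→35
J5: 35→49
J6: 49→62
J3: 62→74
J2: 74→83
Sum = 18+35+49+62+74+83 = 321.
FIFO (arrival order): J1 J2 J3 J4 J5 J6.
J1: 0→17
J2: 17→26
J3: 26→38
J4: 38→56
J5: 56→70
J6: 70→83
Sum = 17+26+38+56+70+83 = 290.
SPT 260, EDD 315, LPT 321, FIFO 290 → minimum 260.

260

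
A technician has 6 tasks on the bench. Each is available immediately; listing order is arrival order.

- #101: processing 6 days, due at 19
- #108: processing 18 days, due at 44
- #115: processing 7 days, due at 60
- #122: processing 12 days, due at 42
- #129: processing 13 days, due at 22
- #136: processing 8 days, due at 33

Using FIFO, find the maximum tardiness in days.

FIFO (arrival order): #101 #108 #115 #122 #129 #136.
#101: 0→6, due 19, tardiness 0
#108: 6→24, due 44, tardiness 0
#115: 24→31, due 60, tardiness 0
#122: 31→43, due 42, tardiness 1
#129: 43→56, due 22, tardiness 34
#136: 56→64, due 33, tardiness 31
Maximum = 34.

34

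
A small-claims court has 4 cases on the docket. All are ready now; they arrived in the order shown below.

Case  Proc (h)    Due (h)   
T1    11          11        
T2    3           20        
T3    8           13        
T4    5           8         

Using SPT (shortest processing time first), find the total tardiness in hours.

19

SPT (increasing processing time): T2 T4 T3 T1.
T2: 0→3, due 20, tardiness 0
T4: 3→8, due 8, tardiness 0
T3: 8→16, due 13, tardiness 3
T1: 16→27, due 11, tardiness 16
Sum = 0+0+3+16 = 19.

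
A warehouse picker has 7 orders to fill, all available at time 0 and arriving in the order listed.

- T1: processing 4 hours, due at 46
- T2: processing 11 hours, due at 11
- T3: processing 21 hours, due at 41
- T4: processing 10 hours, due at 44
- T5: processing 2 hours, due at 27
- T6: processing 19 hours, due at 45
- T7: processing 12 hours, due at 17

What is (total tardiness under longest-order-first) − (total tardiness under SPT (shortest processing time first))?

110

LPT (decreasing processing time): T3 T6 T7 T2 T4 T1 T5.
T3: 0→21, due 41, tardiness 0
T6: 21→40, due 45, tardiness 0
T7: 40→52, due 17, tardiness 35
T2: 52→63, due 11, tardiness 52
T4: 63→73, due 44, tardiness 29
T1: 73→77, due 46, tardiness 31
T5: 77→79, due 27, tardiness 52
Sum = 0+0+35+52+29+31+52 = 199.
SPT (increasing processing time): T5 T1 T4 T2 T7 T6 T3.
T5: 0→2, due 27, tardiness 0
T1: 2→6, due 46, tardiness 0
T4: 6→16, due 44, tardiness 0
T2: 16→27, due 11, tardiness 16
T7: 27→39, due 17, tardiness 22
T6: 39→58, due 45, tardiness 13
T3: 58→79, due 41, tardiness 38
Sum = 0+0+0+16+22+13+38 = 89.
Difference = 199 − 89 = 110.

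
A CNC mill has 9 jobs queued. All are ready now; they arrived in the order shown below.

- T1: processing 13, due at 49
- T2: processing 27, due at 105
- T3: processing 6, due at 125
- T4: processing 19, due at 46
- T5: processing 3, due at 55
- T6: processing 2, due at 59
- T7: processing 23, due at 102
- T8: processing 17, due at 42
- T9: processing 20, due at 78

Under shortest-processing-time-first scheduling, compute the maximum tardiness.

SPT (increasing processing time): T6 T5 T3 T1 T8 T4 T9 T7 T2.
T6: 0→2, due 59, tardiness 0
T5: 2→5, due 55, tardiness 0
T3: 5→11, due 125, tardiness 0
T1: 11→24, due 49, tardiness 0
T8: 24→41, due 42, tardiness 0
T4: 41→60, due 46, tardiness 14
T9: 60→80, due 78, tardiness 2
T7: 80→103, due 102, tardiness 1
T2: 103→130, due 105, tardiness 25
Maximum = 25.

25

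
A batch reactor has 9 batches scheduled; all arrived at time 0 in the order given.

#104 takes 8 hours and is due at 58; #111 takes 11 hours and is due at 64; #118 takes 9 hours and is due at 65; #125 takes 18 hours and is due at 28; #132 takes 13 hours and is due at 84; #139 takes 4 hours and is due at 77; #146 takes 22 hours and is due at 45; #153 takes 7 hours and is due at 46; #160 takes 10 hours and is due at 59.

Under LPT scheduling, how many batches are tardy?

6

LPT (decreasing processing time): #146 #125 #132 #111 #160 #118 #104 #153 #139.
#146: 0→22, due 45, tardiness 0
#125: 22→40, due 28, tardiness 12
#132: 40→53, due 84, tardiness 0
#111: 53→64, due 64, tardiness 0
#160: 64→74, due 59, tardiness 15
#118: 74→83, due 65, tardiness 18
#104: 83→91, due 58, tardiness 33
#153: 91→98, due 46, tardiness 52
#139: 98→102, due 77, tardiness 25
Late batches: 6.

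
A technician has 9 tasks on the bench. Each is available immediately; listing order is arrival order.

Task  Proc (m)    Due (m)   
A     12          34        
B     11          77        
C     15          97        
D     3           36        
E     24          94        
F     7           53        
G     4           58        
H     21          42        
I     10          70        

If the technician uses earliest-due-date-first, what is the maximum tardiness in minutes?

EDD (increasing due date): A D H F G I B E C.
A: 0→12, due 34, tardiness 0
D: 12→15, due 36, tardiness 0
H: 15→36, due 42, tardiness 0
F: 36→43, due 53, tardiness 0
G: 43→47, due 58, tardiness 0
I: 47→57, due 70, tardiness 0
B: 57→68, due 77, tardiness 0
E: 68→92, due 94, tardiness 0
C: 92→107, due 97, tardiness 10
Maximum = 10.

10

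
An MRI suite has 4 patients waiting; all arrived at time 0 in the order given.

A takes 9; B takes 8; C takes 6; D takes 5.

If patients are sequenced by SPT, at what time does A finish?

SPT (increasing processing time): D C B A.
D: 0→5
C: 5→11
B: 11→19
A: 19→28

28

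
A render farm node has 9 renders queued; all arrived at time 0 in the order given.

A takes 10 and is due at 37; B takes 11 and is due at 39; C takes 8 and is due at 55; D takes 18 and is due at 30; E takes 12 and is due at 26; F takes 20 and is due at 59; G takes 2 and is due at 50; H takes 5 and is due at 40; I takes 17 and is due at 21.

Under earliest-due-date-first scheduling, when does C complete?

EDD (increasing due date): I E D A B H G C F.
I: 0→17
E: 17→29
D: 29→47
A: 47→57
B: 57→68
H: 68→73
G: 73→75
C: 75→83

83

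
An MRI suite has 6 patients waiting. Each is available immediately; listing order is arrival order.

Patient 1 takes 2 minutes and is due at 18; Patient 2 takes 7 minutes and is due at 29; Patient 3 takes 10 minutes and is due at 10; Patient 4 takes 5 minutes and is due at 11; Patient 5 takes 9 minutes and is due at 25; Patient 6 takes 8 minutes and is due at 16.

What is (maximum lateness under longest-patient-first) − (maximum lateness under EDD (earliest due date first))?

16

LPT (decreasing processing time): Patient 3 Patient 5 Patient 6 Patient 2 Patient 4 Patient 1.
Patient 3: 0→10, due 10, lateness 0
Patient 5: 10→19, due 25, lateness -6
Patient 6: 19→27, due 16, lateness 11
Patient 2: 27→34, due 29, lateness 5
Patient 4: 34→39, due 11, lateness 28
Patient 1: 39→41, due 18, lateness 23
Maximum = 28.
EDD (increasing due date): Patient 3 Patient 4 Patient 6 Patient 1 Patient 5 Patient 2.
Patient 3: 0→10, due 10, lateness 0
Patient 4: 10→15, due 11, lateness 4
Patient 6: 15→23, due 16, lateness 7
Patient 1: 23→25, due 18, lateness 7
Patient 5: 25→34, due 25, lateness 9
Patient 2: 34→41, due 29, lateness 12
Maximum = 12.
Difference = 28 − 12 = 16.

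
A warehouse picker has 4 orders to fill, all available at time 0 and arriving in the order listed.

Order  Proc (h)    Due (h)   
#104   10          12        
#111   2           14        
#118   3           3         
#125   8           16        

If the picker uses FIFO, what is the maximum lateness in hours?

12

FIFO (arrival order): #104 #111 #118 #125.
#104: 0→10, due 12, lateness -2
#111: 10→12, due 14, lateness -2
#118: 12→15, due 3, lateness 12
#125: 15→23, due 16, lateness 7
Maximum = 12.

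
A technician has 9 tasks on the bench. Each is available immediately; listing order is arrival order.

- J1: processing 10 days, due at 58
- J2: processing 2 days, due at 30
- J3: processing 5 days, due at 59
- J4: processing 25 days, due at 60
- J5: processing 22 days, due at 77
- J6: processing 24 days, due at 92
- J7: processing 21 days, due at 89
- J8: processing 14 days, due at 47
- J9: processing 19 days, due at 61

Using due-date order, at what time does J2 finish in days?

2

EDD (increasing due date): J2 J8 J1 J3 J4 J9 J5 J7 J6.
J2: 0→2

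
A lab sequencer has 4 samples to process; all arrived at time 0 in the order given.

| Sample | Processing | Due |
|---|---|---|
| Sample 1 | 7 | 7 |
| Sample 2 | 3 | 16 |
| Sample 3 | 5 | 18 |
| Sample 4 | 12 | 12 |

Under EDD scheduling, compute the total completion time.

75

EDD (increasing due date): Sample 1 Sample 4 Sample 2 Sample 3.
Sample 1: 0→7
Sample 4: 7→19
Sample 2: 19→22
Sample 3: 22→27
Sum = 7+19+22+27 = 75.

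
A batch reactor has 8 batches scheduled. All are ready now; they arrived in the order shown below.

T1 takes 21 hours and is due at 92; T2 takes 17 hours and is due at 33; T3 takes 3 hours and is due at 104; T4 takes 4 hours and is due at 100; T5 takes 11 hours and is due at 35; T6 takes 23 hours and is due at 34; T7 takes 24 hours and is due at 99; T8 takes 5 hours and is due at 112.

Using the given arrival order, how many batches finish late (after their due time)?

4

FIFO (arrival order): T1 T2 T3 T4 T5 T6 T7 T8.
T1: 0→21, due 92, tardiness 0
T2: 21→38, due 33, tardiness 5
T3: 38→41, due 104, tardiness 0
T4: 41→45, due 100, tardiness 0
T5: 45→56, due 35, tardiness 21
T6: 56→79, due 34, tardiness 45
T7: 79→103, due 99, tardiness 4
T8: 103→108, due 112, tardiness 0
Late batches: 4.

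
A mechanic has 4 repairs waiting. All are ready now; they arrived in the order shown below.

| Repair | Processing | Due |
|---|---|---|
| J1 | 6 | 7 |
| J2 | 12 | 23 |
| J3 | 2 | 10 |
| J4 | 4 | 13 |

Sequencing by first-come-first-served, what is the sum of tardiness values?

21

FIFO (arrival order): J1 J2 J3 J4.
J1: 0→6, due 7, tardiness 0
J2: 6→18, due 23, tardiness 0
J3: 18→20, due 10, tardiness 10
J4: 20→24, due 13, tardiness 11
Sum = 0+0+10+11 = 21.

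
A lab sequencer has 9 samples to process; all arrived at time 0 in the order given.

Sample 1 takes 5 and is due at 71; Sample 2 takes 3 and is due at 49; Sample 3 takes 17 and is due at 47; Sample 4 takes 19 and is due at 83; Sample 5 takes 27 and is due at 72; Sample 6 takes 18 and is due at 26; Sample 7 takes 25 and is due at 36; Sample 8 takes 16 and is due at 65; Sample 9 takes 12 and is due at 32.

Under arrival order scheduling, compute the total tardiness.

FIFO (arrival order): Sample 1 Sample 2 Sample 3 Sample 4 Sample 5 Sample 6 Sample 7 Sample 8 Sample 9.
Sample 1: 0→5, due 71, tardiness 0
Sample 2: 5→8, due 49, tardiness 0
Sample 3: 8→25, due 47, tardiness 0
Sample 4: 25→44, due 83, tardiness 0
Sample 5: 44→71, due 72, tardiness 0
Sample 6: 71→89, due 26, tardiness 63
Sample 7: 89→114, due 36, tardiness 78
Sample 8: 114→130, due 65, tardiness 65
Sample 9: 130→142, due 32, tardiness 110
Sum = 0+0+0+0+0+63+78+65+110 = 316.

316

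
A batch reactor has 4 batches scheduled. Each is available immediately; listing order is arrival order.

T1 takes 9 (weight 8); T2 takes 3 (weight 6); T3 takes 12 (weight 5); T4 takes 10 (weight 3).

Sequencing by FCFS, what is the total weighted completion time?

366

FIFO (arrival order): T1 T2 T3 T4.
T1: finishes 9, weight 8, w·C = 72
T2: finishes 12, weight 6, w·C = 72
T3: finishes 24, weight 5, w·C = 120
T4: finishes 34, weight 3, w·C = 102
Sum = 72+72+120+102 = 366.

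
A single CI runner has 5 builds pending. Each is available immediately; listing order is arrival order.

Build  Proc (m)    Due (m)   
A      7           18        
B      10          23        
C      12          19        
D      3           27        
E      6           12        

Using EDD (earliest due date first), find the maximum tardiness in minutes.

EDD (increasing due date): E A C B D.
E: 0→6, due 12, tardiness 0
A: 6→13, due 18, tardiness 0
C: 13→25, due 19, tardiness 6
B: 25→35, due 23, tardiness 12
D: 35→38, due 27, tardiness 11
Maximum = 12.

12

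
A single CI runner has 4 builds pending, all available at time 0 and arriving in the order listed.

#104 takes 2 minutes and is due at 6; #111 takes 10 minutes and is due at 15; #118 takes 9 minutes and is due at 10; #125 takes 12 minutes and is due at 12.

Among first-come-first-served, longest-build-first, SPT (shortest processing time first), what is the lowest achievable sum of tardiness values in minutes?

28

FIFO (arrival order): #104 #111 #118 #125.
#104: 0→2, due 6, tardiness 0
#111: 2→12, due 15, tardiness 0
#118: 12→21, due 10, tardiness 11
#125: 21→33, due 12, tardiness 21
Sum = 0+0+11+21 = 32.
LPT (decreasing processing time): #125 #111 #118 #104.
#125: 0→12, due 12, tardiness 0
#111: 12→22, due 15, tardiness 7
#118: 22→31, due 10, tardiness 21
#104: 31→33, due 6, tardiness 27
Sum = 0+7+21+27 = 55.
SPT (increasing processing time): #104 #118 #111 #125.
#104: 0→2, due 6, tardiness 0
#118: 2→11, due 10, tardiness 1
#111: 11→21, due 15, tardiness 6
#125: 21→33, due 12, tardiness 21
Sum = 0+1+6+21 = 28.
FIFO 32, LPT 55, SPT 28 → minimum 28.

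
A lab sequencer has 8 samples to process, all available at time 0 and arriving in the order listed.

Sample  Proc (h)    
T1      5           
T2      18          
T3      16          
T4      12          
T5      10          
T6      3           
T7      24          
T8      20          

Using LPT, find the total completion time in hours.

611

LPT (decreasing processing time): T7 T8 T2 T3 T4 T5 T1 T6.
T7: 0→24
T8: 24→44
T2: 44→62
T3: 62→78
T4: 78→90
T5: 90→100
T1: 100→105
T6: 105→108
Sum = 24+44+62+78+90+100+105+108 = 611.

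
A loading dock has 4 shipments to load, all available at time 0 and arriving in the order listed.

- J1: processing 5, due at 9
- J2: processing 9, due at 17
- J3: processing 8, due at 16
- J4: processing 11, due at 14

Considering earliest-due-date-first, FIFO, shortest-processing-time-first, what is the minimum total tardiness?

EDD (increasing due date): J1 J4 J3 J2.
J1: 0→5, due 9, tardiness 0
J4: 5→16, due 14, tardiness 2
J3: 16→24, due 16, tardiness 8
J2: 24→33, due 17, tardiness 16
Sum = 0+2+8+16 = 26.
FIFO (arrival order): J1 J2 J3 J4.
J1: 0→5, due 9, tardiness 0
J2: 5→14, due 17, tardiness 0
J3: 14→22, due 16, tardiness 6
J4: 22→33, due 14, tardiness 19
Sum = 0+0+6+19 = 25.
SPT (increasing processing time): J1 J3 J2 J4.
J1: 0→5, due 9, tardiness 0
J3: 5→13, due 16, tardiness 0
J2: 13→22, due 17, tardiness 5
J4: 22→33, due 14, tardiness 19
Sum = 0+0+5+19 = 24.
EDD 26, FIFO 25, SPT 24 → minimum 24.

24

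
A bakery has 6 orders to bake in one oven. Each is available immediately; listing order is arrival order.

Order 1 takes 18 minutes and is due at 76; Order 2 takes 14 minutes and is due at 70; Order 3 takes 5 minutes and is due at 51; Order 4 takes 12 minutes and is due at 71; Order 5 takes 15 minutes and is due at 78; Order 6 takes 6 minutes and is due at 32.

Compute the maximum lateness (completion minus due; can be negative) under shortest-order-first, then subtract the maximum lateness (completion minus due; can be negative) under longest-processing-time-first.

SPT (increasing processing time): Order 3 Order 6 Order 4 Order 2 Order 5 Order 1.
Order 3: 0→5, due 51, lateness -46
Order 6: 5→11, due 32, lateness -21
Order 4: 11→23, due 71, lateness -48
Order 2: 23→37, due 70, lateness -33
Order 5: 37→52, due 78, lateness -26
Order 1: 52→70, due 76, lateness -6
Maximum = -6.
LPT (decreasing processing time): Order 1 Order 5 Order 2 Order 4 Order 6 Order 3.
Order 1: 0→18, due 76, lateness -58
Order 5: 18→33, due 78, lateness -45
Order 2: 33→47, due 70, lateness -23
Order 4: 47→59, due 71, lateness -12
Order 6: 59→65, due 32, lateness 33
Order 3: 65→70, due 51, lateness 19
Maximum = 33.
Difference = -6 − 33 = -39.

-39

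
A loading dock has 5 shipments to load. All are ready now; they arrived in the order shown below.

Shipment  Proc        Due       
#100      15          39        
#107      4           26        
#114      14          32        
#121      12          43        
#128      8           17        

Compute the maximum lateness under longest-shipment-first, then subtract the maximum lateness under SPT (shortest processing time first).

18

LPT (decreasing processing time): #100 #114 #121 #128 #107.
#100: 0→15, due 39, lateness -24
#114: 15→29, due 32, lateness -3
#121: 29→41, due 43, lateness -2
#128: 41→49, due 17, lateness 32
#107: 49→53, due 26, lateness 27
Maximum = 32.
SPT (increasing processing time): #107 #128 #121 #114 #100.
#107: 0→4, due 26, lateness -22
#128: 4→12, due 17, lateness -5
#121: 12→24, due 43, lateness -19
#114: 24→38, due 32, lateness 6
#100: 38→53, due 39, lateness 14
Maximum = 14.
Difference = 32 − 14 = 18.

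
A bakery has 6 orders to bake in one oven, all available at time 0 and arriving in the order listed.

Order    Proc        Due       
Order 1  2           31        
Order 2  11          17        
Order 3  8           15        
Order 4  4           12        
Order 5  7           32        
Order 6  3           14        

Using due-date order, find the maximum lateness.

9

EDD (increasing due date): Order 4 Order 6 Order 3 Order 2 Order 1 Order 5.
Order 4: 0→4, due 12, lateness -8
Order 6: 4→7, due 14, lateness -7
Order 3: 7→15, due 15, lateness 0
Order 2: 15→26, due 17, lateness 9
Order 1: 26→28, due 31, lateness -3
Order 5: 28→35, due 32, lateness 3
Maximum = 9.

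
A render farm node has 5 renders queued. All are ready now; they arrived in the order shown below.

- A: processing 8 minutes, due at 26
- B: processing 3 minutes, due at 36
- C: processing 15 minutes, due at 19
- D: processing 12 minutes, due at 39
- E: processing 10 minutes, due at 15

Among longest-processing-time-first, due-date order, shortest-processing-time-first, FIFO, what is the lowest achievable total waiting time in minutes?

68

LPT (decreasing processing time): C D E A B.
C: waits 0, runs 0→15
D: waits 15, runs 15→27
E: waits 27, runs 27→37
A: waits 37, runs 37→45
B: waits 45, runs 45→48
Sum = 0+15+27+37+45 = 124.
EDD (increasing due date): E C A B D.
E: waits 0, runs 0→10
C: waits 10, runs 10→25
A: waits 25, runs 25→33
B: waits 33, runs 33→36
D: waits 36, runs 36→48
Sum = 0+10+25+33+36 = 104.
SPT (increasing processing time): B A E D C.
B: waits 0, runs 0→3
A: waits 3, runs 3→11
E: waits 11, runs 11→21
D: waits 21, runs 21→33
C: waits 33, runs 33→48
Sum = 0+3+11+21+33 = 68.
FIFO (arrival order): A B C D E.
A: waits 0, runs 0→8
B: waits 8, runs 8→11
C: waits 11, runs 11→26
D: waits 26, runs 26→38
E: waits 38, runs 38→48
Sum = 0+8+11+26+38 = 83.
LPT 124, EDD 104, SPT 68, FIFO 83 → minimum 68.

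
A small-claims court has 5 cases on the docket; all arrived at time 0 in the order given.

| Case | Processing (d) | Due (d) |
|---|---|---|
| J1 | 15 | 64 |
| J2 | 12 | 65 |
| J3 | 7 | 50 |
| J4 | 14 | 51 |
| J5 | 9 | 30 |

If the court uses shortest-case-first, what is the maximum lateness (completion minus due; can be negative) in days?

-7

SPT (increasing processing time): J3 J5 J2 J4 J1.
J3: 0→7, due 50, lateness -43
J5: 7→16, due 30, lateness -14
J2: 16→28, due 65, lateness -37
J4: 28→42, due 51, lateness -9
J1: 42→57, due 64, lateness -7
Maximum = -7.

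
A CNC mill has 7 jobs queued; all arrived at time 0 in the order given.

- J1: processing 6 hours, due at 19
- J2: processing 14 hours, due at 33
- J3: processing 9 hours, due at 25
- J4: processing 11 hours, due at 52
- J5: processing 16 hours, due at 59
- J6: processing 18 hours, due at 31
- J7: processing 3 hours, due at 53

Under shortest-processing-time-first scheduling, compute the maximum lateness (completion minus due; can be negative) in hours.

46

SPT (increasing processing time): J7 J1 J3 J4 J2 J5 J6.
J7: 0→3, due 53, lateness -50
J1: 3→9, due 19, lateness -10
J3: 9→18, due 25, lateness -7
J4: 18→29, due 52, lateness -23
J2: 29→43, due 33, lateness 10
J5: 43→59, due 59, lateness 0
J6: 59→77, due 31, lateness 46
Maximum = 46.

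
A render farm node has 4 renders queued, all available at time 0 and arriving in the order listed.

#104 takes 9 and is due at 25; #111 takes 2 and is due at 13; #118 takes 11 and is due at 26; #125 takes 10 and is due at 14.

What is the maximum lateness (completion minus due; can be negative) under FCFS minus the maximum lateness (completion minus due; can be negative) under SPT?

FIFO (arrival order): #104 #111 #118 #125.
#104: 0→9, due 25, lateness -16
#111: 9→11, due 13, lateness -2
#118: 11→22, due 26, lateness -4
#125: 22→32, due 14, lateness 18
Maximum = 18.
SPT (increasing processing time): #111 #104 #125 #118.
#111: 0→2, due 13, lateness -11
#104: 2→11, due 25, lateness -14
#125: 11→21, due 14, lateness 7
#118: 21→32, due 26, lateness 6
Maximum = 7.
Difference = 18 − 7 = 11.

11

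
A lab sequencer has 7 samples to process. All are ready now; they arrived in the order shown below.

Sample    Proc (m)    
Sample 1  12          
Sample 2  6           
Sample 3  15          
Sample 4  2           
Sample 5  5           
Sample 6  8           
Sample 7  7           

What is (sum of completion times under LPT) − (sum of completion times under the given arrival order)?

LPT (decreasing processing time): Sample 3 Sample 1 Sample 6 Sample 7 Sample 2 Sample 5 Sample 4.
Sample 3: 0→15
Sample 1: 15→27
Sample 6: 27→35
Sample 7: 35→42
Sample 2: 42→48
Sample 5: 48→53
Sample 4: 53→55
Sum = 15+27+35+42+48+53+55 = 275.
FIFO (arrival order): Sample 1 Sample 2 Sample 3 Sample 4 Sample 5 Sample 6 Sample 7.
Sample 1: 0→12
Sample 2: 12→18
Sample 3: 18→33
Sample 4: 33→35
Sample 5: 35→40
Sample 6: 40→48
Sample 7: 48→55
Sum = 12+18+33+35+40+48+55 = 241.
Difference = 275 − 241 = 34.

34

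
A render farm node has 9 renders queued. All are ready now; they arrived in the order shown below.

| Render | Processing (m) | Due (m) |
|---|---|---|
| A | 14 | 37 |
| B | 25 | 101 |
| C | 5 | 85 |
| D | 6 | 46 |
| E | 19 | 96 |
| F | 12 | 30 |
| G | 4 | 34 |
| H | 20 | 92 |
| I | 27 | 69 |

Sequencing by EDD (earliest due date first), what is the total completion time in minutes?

EDD (increasing due date): F G A D I C H E B.
F: 0→12
G: 12→16
A: 16→30
D: 30→36
I: 36→63
C: 63→68
H: 68→88
E: 88→107
B: 107→132
Sum = 12+16+30+36+63+68+88+107+132 = 552.

552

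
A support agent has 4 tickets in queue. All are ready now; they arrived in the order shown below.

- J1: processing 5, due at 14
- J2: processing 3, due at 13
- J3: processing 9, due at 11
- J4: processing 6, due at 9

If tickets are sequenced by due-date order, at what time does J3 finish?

EDD (increasing due date): J4 J3 J2 J1.
J4: 0→6
J3: 6→15

15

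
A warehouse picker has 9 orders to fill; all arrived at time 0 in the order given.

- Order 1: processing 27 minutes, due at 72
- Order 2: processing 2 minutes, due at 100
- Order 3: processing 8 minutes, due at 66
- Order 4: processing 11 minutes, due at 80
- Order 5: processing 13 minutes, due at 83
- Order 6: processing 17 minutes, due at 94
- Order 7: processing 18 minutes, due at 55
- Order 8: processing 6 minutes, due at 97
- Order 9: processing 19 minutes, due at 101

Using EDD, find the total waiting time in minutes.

EDD (increasing due date): Order 7 Order 3 Order 1 Order 4 Order 5 Order 6 Order 8 Order 2 Order 9.
Order 7: waits 0, runs 0→18
Order 3: waits 18, runs 18→26
Order 1: waits 26, runs 26→53
Order 4: waits 53, runs 53→64
Order 5: waits 64, runs 64→77
Order 6: waits 77, runs 77→94
Order 8: waits 94, runs 94→100
Order 2: waits 100, runs 100→102
Order 9: waits 102, runs 102→121
Sum = 0+18+26+53+64+77+94+100+102 = 534.

534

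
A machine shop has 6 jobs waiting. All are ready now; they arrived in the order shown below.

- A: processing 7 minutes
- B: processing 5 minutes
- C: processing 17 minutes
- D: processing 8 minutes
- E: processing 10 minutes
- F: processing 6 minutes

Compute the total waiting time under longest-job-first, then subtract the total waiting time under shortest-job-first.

73

LPT (decreasing processing time): C E D A F B.
C: waits 0, runs 0→17
E: waits 17, runs 17→27
D: waits 27, runs 27→35
A: waits 35, runs 35→42
F: waits 42, runs 42→48
B: waits 48, runs 48→53
Sum = 0+17+27+35+42+48 = 169.
SPT (increasing processing time): B F A D E C.
B: waits 0, runs 0→5
F: waits 5, runs 5→11
A: waits 11, runs 11→18
D: waits 18, runs 18→26
E: waits 26, runs 26→36
C: waits 36, runs 36→53
Sum = 0+5+11+18+26+36 = 96.
Difference = 169 − 96 = 73.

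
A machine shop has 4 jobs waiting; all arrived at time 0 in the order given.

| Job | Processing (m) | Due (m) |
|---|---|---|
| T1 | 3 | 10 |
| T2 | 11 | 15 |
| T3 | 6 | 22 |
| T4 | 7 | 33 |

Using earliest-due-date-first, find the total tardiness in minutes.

EDD (increasing due date): T1 T2 T3 T4.
T1: 0→3, due 10, tardiness 0
T2: 3→14, due 15, tardiness 0
T3: 14→20, due 22, tardiness 0
T4: 20→27, due 33, tardiness 0
Sum = 0+0+0+0 = 0.

0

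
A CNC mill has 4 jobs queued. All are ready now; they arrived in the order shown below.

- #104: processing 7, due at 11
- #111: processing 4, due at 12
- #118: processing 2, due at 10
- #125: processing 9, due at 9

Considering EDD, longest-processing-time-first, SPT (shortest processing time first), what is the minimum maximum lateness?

EDD (increasing due date): #125 #118 #104 #111.
#125: 0→9, due 9, lateness 0
#118: 9→11, due 10, lateness 1
#104: 11→18, due 11, lateness 7
#111: 18→22, due 12, lateness 10
Maximum = 10.
LPT (decreasing processing time): #125 #104 #111 #118.
#125: 0→9, due 9, lateness 0
#104: 9→16, due 11, lateness 5
#111: 16→20, due 12, lateness 8
#118: 20→22, due 10, lateness 12
Maximum = 12.
SPT (increasing processing time): #118 #111 #104 #125.
#118: 0→2, due 10, lateness -8
#111: 2→6, due 12, lateness -6
#104: 6→13, due 11, lateness 2
#125: 13→22, due 9, lateness 13
Maximum = 13.
EDD 10, LPT 12, SPT 13 → minimum 10.

10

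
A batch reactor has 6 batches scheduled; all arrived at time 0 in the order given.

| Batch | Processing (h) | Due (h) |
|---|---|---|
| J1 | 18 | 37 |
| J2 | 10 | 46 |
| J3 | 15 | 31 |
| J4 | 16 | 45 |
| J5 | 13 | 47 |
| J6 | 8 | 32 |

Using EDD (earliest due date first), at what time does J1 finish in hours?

EDD (increasing due date): J3 J6 J1 J4 J2 J5.
J3: 0→15
J6: 15→23
J1: 23→41

41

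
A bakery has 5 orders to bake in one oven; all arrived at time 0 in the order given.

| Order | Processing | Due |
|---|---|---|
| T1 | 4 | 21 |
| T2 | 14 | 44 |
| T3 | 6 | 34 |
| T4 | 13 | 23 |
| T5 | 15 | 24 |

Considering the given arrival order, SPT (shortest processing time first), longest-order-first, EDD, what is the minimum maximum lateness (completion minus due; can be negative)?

8

FIFO (arrival order): T1 T2 T3 T4 T5.
T1: 0→4, due 21, lateness -17
T2: 4→18, due 44, lateness -26
T3: 18→24, due 34, lateness -10
T4: 24→37, due 23, lateness 14
T5: 37→52, due 24, lateness 28
Maximum = 28.
SPT (increasing processing time): T1 T3 T4 T2 T5.
T1: 0→4, due 21, lateness -17
T3: 4→10, due 34, lateness -24
T4: 10→23, due 23, lateness 0
T2: 23→37, due 44, lateness -7
T5: 37→52, due 24, lateness 28
Maximum = 28.
LPT (decreasing processing time): T5 T2 T4 T3 T1.
T5: 0→15, due 24, lateness -9
T2: 15→29, due 44, lateness -15
T4: 29→42, due 23, lateness 19
T3: 42→48, due 34, lateness 14
T1: 48→52, due 21, lateness 31
Maximum = 31.
EDD (increasing due date): T1 T4 T5 T3 T2.
T1: 0→4, due 21, lateness -17
T4: 4→17, due 23, lateness -6
T5: 17→32, due 24, lateness 8
T3: 32→38, due 34, lateness 4
T2: 38→52, due 44, lateness 8
Maximum = 8.
FIFO 28, SPT 28, LPT 31, EDD 8 → minimum 8.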